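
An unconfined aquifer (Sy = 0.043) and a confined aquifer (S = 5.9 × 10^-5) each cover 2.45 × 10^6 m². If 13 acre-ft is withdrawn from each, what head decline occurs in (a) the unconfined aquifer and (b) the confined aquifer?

ΔV = 13 acre-ft = 16040 m³
Unconfined: Δh_u = ΔV/(Sy·A) = 16040/(0.043 × 2.45 × 10^6) = 0.1522 m
Confined: Δh_c = ΔV/(S·A) = 16040/(5.9 × 10^-5 × 2.45 × 10^6) = 110.9 m

Δh_u ≈ 0.152 m; Δh_c ≈ 111 m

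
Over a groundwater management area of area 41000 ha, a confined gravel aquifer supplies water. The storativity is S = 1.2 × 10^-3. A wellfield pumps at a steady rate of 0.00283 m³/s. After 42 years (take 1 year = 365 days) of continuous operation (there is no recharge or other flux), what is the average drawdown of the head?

A = 41000 ha = 4.1 × 10^8 m²
Q = 0.00283 m³/s = 244.5 m³/d
t = 42 years = 15330 d
ΔV = Q × t = 244.5 m³/d × 15330 d = 3.748 × 10^6 m³
Δh = ΔV / (S × A) = 3.748 × 10^6 / (0.0012 × 4.1 × 10^8) = 7.619 m

Δh ≈ 7.62 m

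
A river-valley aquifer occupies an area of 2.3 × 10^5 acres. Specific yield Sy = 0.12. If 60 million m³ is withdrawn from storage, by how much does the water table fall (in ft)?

Δh ≈ 1.76 ft

A = 2.3 × 10^5 acres = 9.308 × 10^8 m²
ΔV = 60 million m³ = 6 × 10^7 m³
Δh = ΔV / (Sy × A) = 6 × 10^7 m³ / (0.12 × 9.308 × 10^8 m²) = 0.5372 m
Δh = 0.5372 m = 1.762 ft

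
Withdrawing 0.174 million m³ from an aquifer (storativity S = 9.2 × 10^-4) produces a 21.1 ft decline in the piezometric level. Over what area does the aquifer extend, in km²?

Δh = 21.1 ft = 6.431 m
ΔV = 0.174 million m³ = 1.74 × 10^5 m³
A = ΔV / (S × Δh) = 1.74 × 10^5 / (9.2 × 10^-4 × 6.431) = 2.941 × 10^7 m²
A = 2.941 × 10^7 m² = 29.41 km²

A ≈ 29.4 km²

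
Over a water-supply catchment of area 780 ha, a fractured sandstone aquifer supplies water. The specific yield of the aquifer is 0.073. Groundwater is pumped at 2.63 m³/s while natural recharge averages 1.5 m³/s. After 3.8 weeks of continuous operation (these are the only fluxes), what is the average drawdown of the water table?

A = 780 ha = 7.8 × 10^6 m²
Net abstraction = 2.63 − 1.5 = 1.13 m³/s
Q_net = 1.13 m³/s = 97630 m³/d
t = 3.8 weeks = 26.6 d
ΔV = Q × t = 97630 m³/d × 26.6 d = 2.597 × 10^6 m³
Δh = ΔV / (Sy × A) = 2.597 × 10^6 / (0.073 × 7.8 × 10^6) = 4.561 m

Δh ≈ 4.56 m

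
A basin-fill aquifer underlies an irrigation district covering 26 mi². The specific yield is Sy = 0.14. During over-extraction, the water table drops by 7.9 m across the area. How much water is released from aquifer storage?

ΔV ≈ 7.45 × 10^7 m³

A = 26 mi² = 6.734 × 10^7 m²
ΔV = Sy × A × Δh = 0.14 × 6.734 × 10^7 m² × 7.9 m = 7.448 × 10^7 m³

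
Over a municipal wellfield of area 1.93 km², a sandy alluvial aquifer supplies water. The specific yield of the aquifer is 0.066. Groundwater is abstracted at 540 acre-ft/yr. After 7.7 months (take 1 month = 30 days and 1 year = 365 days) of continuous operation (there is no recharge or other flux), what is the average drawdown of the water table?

Δh ≈ 3.31 m

A = 1.93 km² = 1.93 × 10^6 m²
Q = 540 acre-ft/yr = 1825 m³/d
t = 7.7 months = 231 d
ΔV = Q × t = 1825 m³/d × 231 d = 4.215 × 10^5 m³
Δh = ΔV / (Sy × A) = 4.215 × 10^5 / (0.066 × 1.93 × 10^6) = 3.309 m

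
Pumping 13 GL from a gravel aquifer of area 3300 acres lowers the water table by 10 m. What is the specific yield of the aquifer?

A = 3300 acres = 1.335 × 10^7 m²
ΔV = 13 GL = 1.3 × 10^7 m³
Sy = ΔV / (A × Δh) = 1.3 × 10^7 m³ / (1.335 × 10^7 m² × 10 m) = 0.09734

Sy ≈ 0.097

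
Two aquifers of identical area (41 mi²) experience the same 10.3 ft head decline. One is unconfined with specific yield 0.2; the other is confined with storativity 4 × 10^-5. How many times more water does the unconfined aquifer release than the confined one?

ΔV_u / ΔV_c ≈ 5000

A = 41 mi² = 1.062 × 10^8 m²
Δh = 10.3 ft = 3.139 m
Unconfined: ΔV_u = Sy × A × Δh = 0.2 × 1.062 × 10^8 × 3.139 = 6.668 × 10^7 m³
Confined: ΔV_c = S × A × Δh = 4 × 10^-5 × 1.062 × 10^8 × 3.139 = 13340 m³
Ratio = ΔV_u / ΔV_c = Sy / S = 0.2 / 4 × 10^-5 = 5000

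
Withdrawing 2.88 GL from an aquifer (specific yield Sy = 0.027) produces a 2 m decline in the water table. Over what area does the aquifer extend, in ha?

ΔV = 2.88 GL = 2.88 × 10^6 m³
A = ΔV / (Sy × Δh) = 2.88 × 10^6 / (0.027 × 2) = 5.333 × 10^7 m²
A = 5.333 × 10^7 m² = 5333 ha

A ≈ 5330 ha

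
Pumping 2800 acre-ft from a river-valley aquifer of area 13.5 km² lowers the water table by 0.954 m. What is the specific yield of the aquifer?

A = 13.5 km² = 1.35 × 10^7 m²
ΔV = 2800 acre-ft = 3.454 × 10^6 m³
Sy = ΔV / (A × Δh) = 3.454 × 10^6 m³ / (1.35 × 10^7 m² × 0.954 m) = 0.2682

Sy ≈ 0.27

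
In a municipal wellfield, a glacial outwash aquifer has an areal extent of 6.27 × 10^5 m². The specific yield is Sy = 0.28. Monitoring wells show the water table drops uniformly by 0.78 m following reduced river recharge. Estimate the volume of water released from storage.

ΔV ≈ 1.37 × 10^5 m³

ΔV = Sy × A × Δh = 0.28 × 6.27 × 10^5 m² × 0.78 m = 1.369 × 10^5 m³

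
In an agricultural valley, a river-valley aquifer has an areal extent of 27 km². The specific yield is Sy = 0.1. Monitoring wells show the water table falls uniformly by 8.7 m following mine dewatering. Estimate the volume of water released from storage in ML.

A = 27 km² = 2.7 × 10^7 m²
ΔV = Sy × A × Δh = 0.1 × 2.7 × 10^7 m² × 8.7 m = 2.349 × 10^7 m³
ΔV = 2.349 × 10^7 m³ = 23490 ML

ΔV ≈ 23500 ML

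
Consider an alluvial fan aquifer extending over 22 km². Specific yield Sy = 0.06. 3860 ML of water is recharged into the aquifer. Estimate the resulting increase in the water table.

A = 22 km² = 2.2 × 10^7 m²
ΔV = 3860 ML = 3.86 × 10^6 m³
Δh = ΔV / (Sy × A) = 3.86 × 10^6 m³ / (0.06 × 2.2 × 10^7 m²) = 2.924 m

Δh ≈ 2.92 m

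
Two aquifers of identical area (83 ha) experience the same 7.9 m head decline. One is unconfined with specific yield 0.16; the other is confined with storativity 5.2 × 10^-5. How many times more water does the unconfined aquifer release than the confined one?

A = 83 ha = 8.3 × 10^5 m²
Unconfined: ΔV_u = Sy × A × Δh = 0.16 × 8.3 × 10^5 × 7.9 = 1.049 × 10^6 m³
Confined: ΔV_c = S × A × Δh = 5.2 × 10^-5 × 8.3 × 10^5 × 7.9 = 341 m³
Ratio = ΔV_u / ΔV_c = Sy / S = 0.16 / 5.2 × 10^-5 = 3077

ΔV_u / ΔV_c ≈ 3080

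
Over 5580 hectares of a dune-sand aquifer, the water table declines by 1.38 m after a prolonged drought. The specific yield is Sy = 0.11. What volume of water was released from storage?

ΔV ≈ 8.47 × 10^6 m³

A = 5580 hectares = 5.58 × 10^7 m²
ΔV = Sy × A × Δh = 0.11 × 5.58 × 10^7 m² × 1.38 m = 8.47 × 10^6 m³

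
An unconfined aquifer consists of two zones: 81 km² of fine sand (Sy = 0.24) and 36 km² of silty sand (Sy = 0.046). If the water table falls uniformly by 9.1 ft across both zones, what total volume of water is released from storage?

A₁ = 81 km² = 8.1 × 10^7 m²; A₂ = 36 km² = 3.6 × 10^7 m²
Δh = 9.1 ft = 2.774 m
ΔV₁ = 0.24 × 8.1 × 10^7 × 2.774 = 5.392 × 10^7 m³
ΔV₂ = 0.046 × 3.6 × 10^7 × 2.774 = 4.593 × 10^6 m³
ΔV = ΔV₁ + ΔV₂ = 5.851 × 10^7 m³

ΔV ≈ 5.85 × 10^7 m³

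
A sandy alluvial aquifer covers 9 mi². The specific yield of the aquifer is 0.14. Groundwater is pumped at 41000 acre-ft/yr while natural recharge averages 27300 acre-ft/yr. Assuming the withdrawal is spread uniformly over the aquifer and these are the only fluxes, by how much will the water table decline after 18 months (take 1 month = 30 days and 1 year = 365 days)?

Δh ≈ 7.66 m

A = 9 mi² = 2.331 × 10^7 m²
Net abstraction = 41000 − 27300 = 13700 acre-ft/yr
Q_net = 13700 acre-ft/yr = 46300 m³/d
t = 18 months = 540 d
ΔV = Q × t = 46300 m³/d × 540 d = 2.5 × 10^7 m³
Δh = ΔV / (Sy × A) = 2.5 × 10^7 / (0.14 × 2.331 × 10^7) = 7.661 m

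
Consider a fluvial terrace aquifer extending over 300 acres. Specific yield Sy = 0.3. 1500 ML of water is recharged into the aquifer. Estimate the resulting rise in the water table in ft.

Δh ≈ 13.5 ft

A = 300 acres = 1.214 × 10^6 m²
ΔV = 1500 ML = 1.5 × 10^6 m³
Δh = ΔV / (Sy × A) = 1.5 × 10^6 m³ / (0.3 × 1.214 × 10^6 m²) = 4.118 m
Δh = 4.118 m = 13.51 ft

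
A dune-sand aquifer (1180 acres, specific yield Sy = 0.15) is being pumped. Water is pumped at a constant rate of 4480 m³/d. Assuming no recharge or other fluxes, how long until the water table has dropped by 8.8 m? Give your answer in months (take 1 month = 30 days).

A = 1180 acres = 4.775 × 10^6 m²
ΔV = Sy × A × Δh = 0.15 × 4.775 × 10^6 × 8.8 = 6.303 × 10^6 m³
t = ΔV / Q = 6.303 × 10^6 m³ / 4480 m³/d = 1407 d
t = 1407 d ≈ 46.9 months

t ≈ 46.9 months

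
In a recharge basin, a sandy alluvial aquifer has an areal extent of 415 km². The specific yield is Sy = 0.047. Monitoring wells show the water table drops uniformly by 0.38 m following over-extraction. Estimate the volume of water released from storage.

ΔV ≈ 7.41 × 10^6 m³

A = 415 km² = 4.15 × 10^8 m²
ΔV = Sy × A × Δh = 0.047 × 4.15 × 10^8 m² × 0.38 m = 7.412 × 10^6 m³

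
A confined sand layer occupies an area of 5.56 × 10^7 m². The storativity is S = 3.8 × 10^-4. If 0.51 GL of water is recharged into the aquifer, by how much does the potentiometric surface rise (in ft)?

ΔV = 0.51 GL = 5.1 × 10^5 m³
Δh = ΔV / (S × A) = 5.1 × 10^5 m³ / (3.8 × 10^-4 × 5.56 × 10^7 m²) = 24.14 m
Δh = 24.14 m = 79.19 ft

Δh ≈ 79.2 ft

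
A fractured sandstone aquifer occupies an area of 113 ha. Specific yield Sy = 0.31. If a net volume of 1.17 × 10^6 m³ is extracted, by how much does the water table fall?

A = 113 ha = 1.13 × 10^6 m²
Δh = ΔV / (Sy × A) = 1.17 × 10^6 m³ / (0.31 × 1.13 × 10^6 m²) = 3.34 m

Δh ≈ 3.34 m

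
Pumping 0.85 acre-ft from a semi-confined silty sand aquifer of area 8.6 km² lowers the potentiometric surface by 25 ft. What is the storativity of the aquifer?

A = 8.6 km² = 8.6 × 10^6 m²
Δh = 25 ft = 7.62 m
ΔV = 0.85 acre-ft = 1048 m³
S = ΔV / (A × Δh) = 1048 m³ / (8.6 × 10^6 m² × 7.62 m) = 1.6 × 10^-5

S ≈ 1.6 × 10^-5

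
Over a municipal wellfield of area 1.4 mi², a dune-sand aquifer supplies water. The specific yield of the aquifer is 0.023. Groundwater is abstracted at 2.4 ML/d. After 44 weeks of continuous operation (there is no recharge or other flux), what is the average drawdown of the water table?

Δh ≈ 8.86 m

A = 1.4 mi² = 3.626 × 10^6 m²
Q = 2.4 ML/d = 2400 m³/d
t = 44 weeks = 308 d
ΔV = Q × t = 2400 m³/d × 308 d = 7.392 × 10^5 m³
Δh = ΔV / (Sy × A) = 7.392 × 10^5 / (0.023 × 3.626 × 10^6) = 8.864 m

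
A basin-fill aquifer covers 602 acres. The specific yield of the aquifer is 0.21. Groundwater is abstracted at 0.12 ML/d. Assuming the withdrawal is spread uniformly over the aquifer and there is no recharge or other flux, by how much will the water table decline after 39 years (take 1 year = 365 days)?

A = 602 acres = 2.436 × 10^6 m²
Q = 0.12 ML/d = 120 m³/d
t = 39 years = 14240 d
ΔV = Q × t = 120 m³/d × 14240 d = 1.708 × 10^6 m³
Δh = ΔV / (Sy × A) = 1.708 × 10^6 / (0.21 × 2.436 × 10^6) = 3.339 m

Δh ≈ 3.34 m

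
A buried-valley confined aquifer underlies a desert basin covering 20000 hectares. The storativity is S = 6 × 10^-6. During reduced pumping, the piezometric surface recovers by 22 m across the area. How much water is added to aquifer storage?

A = 20000 hectares = 2 × 10^8 m²
ΔV = S × A × Δh = 6 × 10^-6 × 2 × 10^8 m² × 22 m = 26400 m³

ΔV ≈ 26400 m³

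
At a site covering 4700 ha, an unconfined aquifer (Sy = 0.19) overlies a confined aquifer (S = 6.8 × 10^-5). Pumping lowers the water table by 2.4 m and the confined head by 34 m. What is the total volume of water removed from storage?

ΔV ≈ 2.15 × 10^7 m³

A = 4700 ha = 4.7 × 10^7 m²
Unconfined: ΔV_u = Sy × A × Δh_u = 0.19 × 4.7 × 10^7 × 2.4 = 2.143 × 10^7 m³
Confined: ΔV_c = S × A × Δh_c = 6.8 × 10^-5 × 4.7 × 10^7 × 34 = 1.087 × 10^5 m³
Total ΔV = 2.143 × 10^7 + 1.087 × 10^5 = 2.154 × 10^7 m³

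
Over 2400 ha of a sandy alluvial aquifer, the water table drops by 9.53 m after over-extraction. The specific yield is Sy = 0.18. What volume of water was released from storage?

ΔV ≈ 4.12 × 10^7 m³

A = 2400 ha = 2.4 × 10^7 m²
ΔV = Sy × A × Δh = 0.18 × 2.4 × 10^7 m² × 9.53 m = 4.117 × 10^7 m³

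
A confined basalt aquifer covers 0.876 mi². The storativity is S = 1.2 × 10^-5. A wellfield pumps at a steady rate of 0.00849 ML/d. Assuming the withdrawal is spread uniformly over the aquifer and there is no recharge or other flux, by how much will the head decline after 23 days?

A = 0.876 mi² = 2.269 × 10^6 m²
Q = 0.00849 ML/d = 8.49 m³/d
ΔV = Q × t = 8.49 m³/d × 23 d = 195.3 m³
Δh = ΔV / (S × A) = 195.3 / (1.2 × 10^-5 × 2.269 × 10^6) = 7.172 m

Δh ≈ 7.17 m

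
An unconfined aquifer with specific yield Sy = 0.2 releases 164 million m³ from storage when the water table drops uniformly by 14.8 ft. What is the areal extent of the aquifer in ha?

Δh = 14.8 ft = 4.511 m
ΔV = 164 million m³ = 1.64 × 10^8 m³
A = ΔV / (Sy × Δh) = 1.64 × 10^8 / (0.2 × 4.511) = 1.818 × 10^8 m²
A = 1.818 × 10^8 m² = 18180 ha

A ≈ 18200 ha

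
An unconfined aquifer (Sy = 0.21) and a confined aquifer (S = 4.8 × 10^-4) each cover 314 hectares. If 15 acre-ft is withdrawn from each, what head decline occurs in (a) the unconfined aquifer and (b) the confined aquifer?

Δh_u ≈ 0.0281 m; Δh_c ≈ 12.3 m

A = 314 hectares = 3.14 × 10^6 m²
ΔV = 15 acre-ft = 18500 m³
Unconfined: Δh_u = ΔV/(Sy·A) = 18500/(0.21 × 3.14 × 10^6) = 0.02806 m
Confined: Δh_c = ΔV/(S·A) = 18500/(4.8 × 10^-4 × 3.14 × 10^6) = 12.28 m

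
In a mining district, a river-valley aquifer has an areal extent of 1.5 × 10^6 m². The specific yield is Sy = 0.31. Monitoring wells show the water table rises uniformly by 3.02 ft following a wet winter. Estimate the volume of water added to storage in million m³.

ΔV ≈ 0.428 million m³

Δh = 3.02 ft = 0.9205 m
ΔV = Sy × A × Δh = 0.31 × 1.5 × 10^6 m² × 0.9205 m = 4.28 × 10^5 m³
ΔV = 4.28 × 10^5 m³ = 0.428 million m³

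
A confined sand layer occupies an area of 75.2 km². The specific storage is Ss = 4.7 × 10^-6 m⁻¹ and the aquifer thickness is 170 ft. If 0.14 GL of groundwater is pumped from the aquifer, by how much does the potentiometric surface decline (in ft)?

b = 170 ft = 51.82 m
S = Ss × b = 4.7 × 10^-6 m⁻¹ × 51.82 m = 2.435 × 10^-4
A = 75.2 km² = 7.52 × 10^7 m²
ΔV = 0.14 GL = 1.4 × 10^5 m³
Δh = ΔV / (S × A) = 1.4 × 10^5 m³ / (2.435 × 10^-4 × 7.52 × 10^7 m²) = 7.644 m
Δh = 7.644 m = 25.08 ft

Δh ≈ 25.1 ft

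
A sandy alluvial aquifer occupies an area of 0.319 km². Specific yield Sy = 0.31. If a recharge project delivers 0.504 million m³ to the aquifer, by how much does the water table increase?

A = 0.319 km² = 3.19 × 10^5 m²
ΔV = 0.504 million m³ = 5.04 × 10^5 m³
Δh = ΔV / (Sy × A) = 5.04 × 10^5 m³ / (0.31 × 3.19 × 10^5 m²) = 5.097 m

Δh ≈ 5.1 m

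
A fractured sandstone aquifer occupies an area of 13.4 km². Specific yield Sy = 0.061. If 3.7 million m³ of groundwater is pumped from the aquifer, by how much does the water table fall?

Δh ≈ 4.53 m

A = 13.4 km² = 1.34 × 10^7 m²
ΔV = 3.7 million m³ = 3.7 × 10^6 m³
Δh = ΔV / (Sy × A) = 3.7 × 10^6 m³ / (0.061 × 1.34 × 10^7 m²) = 4.527 m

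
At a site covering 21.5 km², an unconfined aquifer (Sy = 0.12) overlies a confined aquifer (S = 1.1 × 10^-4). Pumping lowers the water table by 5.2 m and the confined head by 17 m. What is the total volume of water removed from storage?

ΔV ≈ 1.35 × 10^7 m³

A = 21.5 km² = 2.15 × 10^7 m²
Unconfined: ΔV_u = Sy × A × Δh_u = 0.12 × 2.15 × 10^7 × 5.2 = 1.342 × 10^7 m³
Confined: ΔV_c = S × A × Δh_c = 1.1 × 10^-4 × 2.15 × 10^7 × 17 = 40200 m³
Total ΔV = 1.342 × 10^7 + 40200 = 1.346 × 10^7 m³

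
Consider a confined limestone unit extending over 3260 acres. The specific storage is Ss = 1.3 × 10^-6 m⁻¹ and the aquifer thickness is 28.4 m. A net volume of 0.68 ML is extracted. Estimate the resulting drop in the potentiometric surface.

S = Ss × b = 1.3 × 10^-6 m⁻¹ × 28.4 m = 3.692 × 10^-5
A = 3260 acres = 1.319 × 10^7 m²
ΔV = 0.68 ML = 680 m³
Δh = ΔV / (S × A) = 680 m³ / (3.692 × 10^-5 × 1.319 × 10^7 m²) = 1.396 m

Δh ≈ 1.4 m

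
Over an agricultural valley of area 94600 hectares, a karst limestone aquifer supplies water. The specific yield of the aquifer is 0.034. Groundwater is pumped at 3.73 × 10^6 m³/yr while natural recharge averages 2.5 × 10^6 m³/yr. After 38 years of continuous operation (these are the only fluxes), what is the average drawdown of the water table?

Δh ≈ 1.45 m

A = 94600 hectares = 9.46 × 10^8 m²
Net abstraction = 3.73 × 10^6 − 2.5 × 10^6 = 1.23 × 10^6 m³/yr
Q_net = 1.23 × 10^6 m³/yr = 3370 m³/d
t = 38 years = 13870 d
ΔV = Q × t = 3370 m³/d × 13870 d = 4.674 × 10^7 m³
Δh = ΔV / (Sy × A) = 4.674 × 10^7 / (0.034 × 9.46 × 10^8) = 1.453 m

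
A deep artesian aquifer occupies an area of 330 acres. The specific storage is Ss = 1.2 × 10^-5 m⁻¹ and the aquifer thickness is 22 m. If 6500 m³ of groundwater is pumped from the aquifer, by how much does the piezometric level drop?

S = Ss × b = 1.2 × 10^-5 m⁻¹ × 22 m = 2.64 × 10^-4
A = 330 acres = 1.335 × 10^6 m²
Δh = ΔV / (S × A) = 6500 m³ / (2.64 × 10^-4 × 1.335 × 10^6 m²) = 18.44 m

Δh ≈ 18.4 m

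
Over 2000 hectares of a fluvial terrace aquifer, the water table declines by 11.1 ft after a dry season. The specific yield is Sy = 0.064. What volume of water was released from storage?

A = 2000 hectares = 2 × 10^7 m²
Δh = 11.1 ft = 3.383 m
ΔV = Sy × A × Δh = 0.064 × 2 × 10^7 m² × 3.383 m = 4.331 × 10^6 m³

ΔV ≈ 4.33 × 10^6 m³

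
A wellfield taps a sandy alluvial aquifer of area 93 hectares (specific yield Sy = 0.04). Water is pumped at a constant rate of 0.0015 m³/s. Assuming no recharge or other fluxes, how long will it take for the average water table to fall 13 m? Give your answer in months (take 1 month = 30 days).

t ≈ 124 months

A = 93 hectares = 9.3 × 10^5 m²
ΔV = Sy × A × Δh = 0.04 × 9.3 × 10^5 × 13 = 4.836 × 10^5 m³
Q = 0.0015 m³/s = 129.6 m³/d
t = ΔV / Q = 4.836 × 10^5 m³ / 129.6 m³/d = 3731 d
t = 3731 d ≈ 124.4 months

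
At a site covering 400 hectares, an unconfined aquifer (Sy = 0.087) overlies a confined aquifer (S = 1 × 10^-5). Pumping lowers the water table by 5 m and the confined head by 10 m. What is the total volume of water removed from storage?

A = 400 hectares = 4 × 10^6 m²
Unconfined: ΔV_u = Sy × A × Δh_u = 0.087 × 4 × 10^6 × 5 = 1.74 × 10^6 m³
Confined: ΔV_c = S × A × Δh_c = 1 × 10^-5 × 4 × 10^6 × 10 = 400 m³
Total ΔV = 1.74 × 10^6 + 400 = 1.74 × 10^6 m³

ΔV ≈ 1.74 × 10^6 m³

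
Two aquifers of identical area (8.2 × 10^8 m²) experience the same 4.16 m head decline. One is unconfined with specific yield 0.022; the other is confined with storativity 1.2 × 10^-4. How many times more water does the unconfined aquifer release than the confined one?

Unconfined: ΔV_u = Sy × A × Δh = 0.022 × 8.2 × 10^8 × 4.16 = 7.505 × 10^7 m³
Confined: ΔV_c = S × A × Δh = 1.2 × 10^-4 × 8.2 × 10^8 × 4.16 = 4.093 × 10^5 m³
Ratio = ΔV_u / ΔV_c = Sy / S = 0.022 / 1.2 × 10^-4 = 183.3

ΔV_u / ΔV_c ≈ 183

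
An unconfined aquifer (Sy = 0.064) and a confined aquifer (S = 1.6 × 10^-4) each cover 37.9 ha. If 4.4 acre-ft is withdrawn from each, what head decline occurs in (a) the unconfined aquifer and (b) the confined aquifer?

A = 37.9 ha = 3.79 × 10^5 m²
ΔV = 4.4 acre-ft = 5427 m³
Unconfined: Δh_u = ΔV/(Sy·A) = 5427/(0.064 × 3.79 × 10^5) = 0.2238 m
Confined: Δh_c = ΔV/(S·A) = 5427/(1.6 × 10^-4 × 3.79 × 10^5) = 89.5 m

Δh_u ≈ 0.224 m; Δh_c ≈ 89.5 m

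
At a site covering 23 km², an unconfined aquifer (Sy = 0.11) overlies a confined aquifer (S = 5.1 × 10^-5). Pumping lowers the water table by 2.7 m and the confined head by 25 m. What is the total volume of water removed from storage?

A = 23 km² = 2.3 × 10^7 m²
Unconfined: ΔV_u = Sy × A × Δh_u = 0.11 × 2.3 × 10^7 × 2.7 = 6.831 × 10^6 m³
Confined: ΔV_c = S × A × Δh_c = 5.1 × 10^-5 × 2.3 × 10^7 × 25 = 29320 m³
Total ΔV = 6.831 × 10^6 + 29320 = 6.86 × 10^6 m³

ΔV ≈ 6.86 × 10^6 m³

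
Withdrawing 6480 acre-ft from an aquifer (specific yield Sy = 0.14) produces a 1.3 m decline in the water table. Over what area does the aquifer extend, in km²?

A ≈ 43.9 km²

ΔV = 6480 acre-ft = 7.993 × 10^6 m³
A = ΔV / (Sy × Δh) = 7.993 × 10^6 / (0.14 × 1.3) = 4.392 × 10^7 m²
A = 4.392 × 10^7 m² = 43.92 km²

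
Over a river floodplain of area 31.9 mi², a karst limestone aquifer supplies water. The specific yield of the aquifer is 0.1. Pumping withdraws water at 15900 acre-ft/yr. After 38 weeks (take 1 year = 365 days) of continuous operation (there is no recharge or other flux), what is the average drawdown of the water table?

A = 31.9 mi² = 8.262 × 10^7 m²
Q = 15900 acre-ft/yr = 53730 m³/d
t = 38 weeks = 266 d
ΔV = Q × t = 53730 m³/d × 266 d = 1.429 × 10^7 m³
Δh = ΔV / (Sy × A) = 1.429 × 10^7 / (0.1 × 8.262 × 10^7) = 1.73 m

Δh ≈ 1.73 m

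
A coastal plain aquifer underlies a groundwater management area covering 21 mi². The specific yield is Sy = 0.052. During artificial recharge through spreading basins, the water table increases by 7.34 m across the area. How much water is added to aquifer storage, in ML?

ΔV ≈ 20800 ML

A = 21 mi² = 5.439 × 10^7 m²
ΔV = Sy × A × Δh = 0.052 × 5.439 × 10^7 m² × 7.34 m = 2.076 × 10^7 m³
ΔV = 2.076 × 10^7 m³ = 20760 ML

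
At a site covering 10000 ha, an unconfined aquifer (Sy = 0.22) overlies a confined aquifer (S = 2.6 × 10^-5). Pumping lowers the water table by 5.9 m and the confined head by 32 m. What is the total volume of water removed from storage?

ΔV ≈ 1.3 × 10^8 m³

A = 10000 ha = 1 × 10^8 m²
Unconfined: ΔV_u = Sy × A × Δh_u = 0.22 × 1 × 10^8 × 5.9 = 1.298 × 10^8 m³
Confined: ΔV_c = S × A × Δh_c = 2.6 × 10^-5 × 1 × 10^8 × 32 = 83200 m³
Total ΔV = 1.298 × 10^8 + 83200 = 1.299 × 10^8 m³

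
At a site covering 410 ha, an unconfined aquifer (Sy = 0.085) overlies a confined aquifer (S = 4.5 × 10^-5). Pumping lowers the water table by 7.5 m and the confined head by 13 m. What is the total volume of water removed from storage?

A = 410 ha = 4.1 × 10^6 m²
Unconfined: ΔV_u = Sy × A × Δh_u = 0.085 × 4.1 × 10^6 × 7.5 = 2.614 × 10^6 m³
Confined: ΔV_c = S × A × Δh_c = 4.5 × 10^-5 × 4.1 × 10^6 × 13 = 2398 m³
Total ΔV = 2.614 × 10^6 + 2398 = 2.616 × 10^6 m³

ΔV ≈ 2.62 × 10^6 m³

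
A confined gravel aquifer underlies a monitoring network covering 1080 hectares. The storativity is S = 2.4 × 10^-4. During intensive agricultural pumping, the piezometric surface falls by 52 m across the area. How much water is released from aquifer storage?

ΔV ≈ 1.35 × 10^5 m³

A = 1080 hectares = 1.08 × 10^7 m²
ΔV = S × A × Δh = 2.4 × 10^-4 × 1.08 × 10^7 m² × 52 m = 1.348 × 10^5 m³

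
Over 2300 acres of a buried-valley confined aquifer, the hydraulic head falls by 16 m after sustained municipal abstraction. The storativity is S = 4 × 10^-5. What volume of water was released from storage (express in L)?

ΔV ≈ 5.96 × 10^6 L

A = 2300 acres = 9.308 × 10^6 m²
ΔV = S × A × Δh = 4 × 10^-5 × 9.308 × 10^6 m² × 16 m = 5957 m³
ΔV = 5957 m³ = 5.957 × 10^6 L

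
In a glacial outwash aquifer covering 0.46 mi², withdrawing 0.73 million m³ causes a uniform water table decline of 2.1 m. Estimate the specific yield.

A = 0.46 mi² = 1.191 × 10^6 m²
ΔV = 0.73 million m³ = 7.3 × 10^5 m³
Sy = ΔV / (A × Δh) = 7.3 × 10^5 m³ / (1.191 × 10^6 m² × 2.1 m) = 0.2918

Sy ≈ 0.29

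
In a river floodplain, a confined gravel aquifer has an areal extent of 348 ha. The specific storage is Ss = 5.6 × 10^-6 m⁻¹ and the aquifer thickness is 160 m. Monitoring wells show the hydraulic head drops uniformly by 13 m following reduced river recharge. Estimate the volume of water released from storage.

ΔV ≈ 40500 m³

S = Ss × b = 5.6 × 10^-6 m⁻¹ × 160 m = 8.96 × 10^-4
A = 348 ha = 3.48 × 10^6 m²
ΔV = S × A × Δh = 8.96 × 10^-4 × 3.48 × 10^6 m² × 13 m = 40540 m³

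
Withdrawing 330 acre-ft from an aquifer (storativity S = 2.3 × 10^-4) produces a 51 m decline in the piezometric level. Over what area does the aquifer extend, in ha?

ΔV = 330 acre-ft = 4.07 × 10^5 m³
A = ΔV / (S × Δh) = 4.07 × 10^5 / (2.3 × 10^-4 × 51) = 3.47 × 10^7 m²
A = 3.47 × 10^7 m² = 3470 ha

A ≈ 3470 ha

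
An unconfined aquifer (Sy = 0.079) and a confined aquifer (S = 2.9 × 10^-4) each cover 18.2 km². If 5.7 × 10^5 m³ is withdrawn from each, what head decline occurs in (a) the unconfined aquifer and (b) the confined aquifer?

A = 18.2 km² = 1.82 × 10^7 m²
Unconfined: Δh_u = ΔV/(Sy·A) = 5.7 × 10^5/(0.079 × 1.82 × 10^7) = 0.3964 m
Confined: Δh_c = ΔV/(S·A) = 5.7 × 10^5/(2.9 × 10^-4 × 1.82 × 10^7) = 108 m

Δh_u ≈ 0.396 m; Δh_c ≈ 108 m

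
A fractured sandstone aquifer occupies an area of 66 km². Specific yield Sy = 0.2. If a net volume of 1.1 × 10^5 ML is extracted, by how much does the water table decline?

Δh ≈ 8.33 m

A = 66 km² = 6.6 × 10^7 m²
ΔV = 1.1 × 10^5 ML = 1.1 × 10^8 m³
Δh = ΔV / (Sy × A) = 1.1 × 10^8 m³ / (0.2 × 6.6 × 10^7 m²) = 8.333 m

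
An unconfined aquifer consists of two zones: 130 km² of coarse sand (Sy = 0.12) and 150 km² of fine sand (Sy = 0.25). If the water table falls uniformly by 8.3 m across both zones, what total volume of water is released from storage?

ΔV ≈ 4.41 × 10^8 m³

A₁ = 130 km² = 1.3 × 10^8 m²; A₂ = 150 km² = 1.5 × 10^8 m²
ΔV₁ = 0.12 × 1.3 × 10^8 × 8.3 = 1.295 × 10^8 m³
ΔV₂ = 0.25 × 1.5 × 10^8 × 8.3 = 3.112 × 10^8 m³
ΔV = ΔV₁ + ΔV₂ = 4.407 × 10^8 m³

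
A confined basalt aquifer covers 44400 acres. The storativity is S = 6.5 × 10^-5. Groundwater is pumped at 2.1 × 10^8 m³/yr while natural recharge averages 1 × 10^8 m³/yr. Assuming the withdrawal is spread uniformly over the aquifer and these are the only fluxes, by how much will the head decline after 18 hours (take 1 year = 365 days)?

Δh ≈ 19.4 m

A = 44400 acres = 1.797 × 10^8 m²
Net abstraction = 2.1 × 10^8 − 1 × 10^8 = 1.1 × 10^8 m³/yr
Q_net = 1.1 × 10^8 m³/yr = 3.014 × 10^5 m³/d
t = 18 hours = 0.75 d
ΔV = Q × t = 3.014 × 10^5 m³/d × 0.75 d = 2.26 × 10^5 m³
Δh = ΔV / (S × A) = 2.26 × 10^5 / (6.5 × 10^-5 × 1.797 × 10^8) = 19.35 m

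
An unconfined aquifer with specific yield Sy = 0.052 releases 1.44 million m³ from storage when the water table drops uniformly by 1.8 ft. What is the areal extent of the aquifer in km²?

A ≈ 50.5 km²

Δh = 1.8 ft = 0.5486 m
ΔV = 1.44 million m³ = 1.44 × 10^6 m³
A = ΔV / (Sy × Δh) = 1.44 × 10^6 / (0.052 × 0.5486) = 5.047 × 10^7 m²
A = 5.047 × 10^7 m² = 50.47 km²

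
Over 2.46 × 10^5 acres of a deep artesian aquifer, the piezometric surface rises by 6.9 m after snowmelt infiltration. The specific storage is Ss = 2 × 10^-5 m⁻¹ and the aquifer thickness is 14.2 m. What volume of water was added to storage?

S = Ss × b = 2 × 10^-5 m⁻¹ × 14.2 m = 2.84 × 10^-4
A = 2.46 × 10^5 acres = 9.955 × 10^8 m²
ΔV = S × A × Δh = 2.84 × 10^-4 × 9.955 × 10^8 m² × 6.9 m = 1.951 × 10^6 m³

ΔV ≈ 1.95 × 10^6 m³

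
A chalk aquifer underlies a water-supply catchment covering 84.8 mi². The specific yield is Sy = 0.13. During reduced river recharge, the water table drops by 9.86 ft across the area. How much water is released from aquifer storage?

ΔV ≈ 8.58 × 10^7 m³

A = 84.8 mi² = 2.196 × 10^8 m²
Δh = 9.86 ft = 3.005 m
ΔV = Sy × A × Δh = 0.13 × 2.196 × 10^8 m² × 3.005 m = 8.581 × 10^7 m³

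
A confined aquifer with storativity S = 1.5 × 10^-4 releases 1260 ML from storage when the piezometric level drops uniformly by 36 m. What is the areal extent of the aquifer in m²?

A ≈ 2.33 × 10^8 m²

ΔV = 1260 ML = 1.26 × 10^6 m³
A = ΔV / (S × Δh) = 1.26 × 10^6 / (1.5 × 10^-4 × 36) = 2.333 × 10^8 m²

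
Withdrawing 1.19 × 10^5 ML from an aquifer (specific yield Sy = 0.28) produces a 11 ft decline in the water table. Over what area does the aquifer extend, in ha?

Δh = 11 ft = 3.353 m
ΔV = 1.19 × 10^5 ML = 1.19 × 10^8 m³
A = ΔV / (Sy × Δh) = 1.19 × 10^8 / (0.28 × 3.353) = 1.268 × 10^8 m²
A = 1.268 × 10^8 m² = 12680 ha

A ≈ 12700 ha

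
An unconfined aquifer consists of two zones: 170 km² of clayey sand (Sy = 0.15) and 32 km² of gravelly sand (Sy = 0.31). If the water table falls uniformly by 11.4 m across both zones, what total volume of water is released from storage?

A₁ = 170 km² = 1.7 × 10^8 m²; A₂ = 32 km² = 3.2 × 10^7 m²
ΔV₁ = 0.15 × 1.7 × 10^8 × 11.4 = 2.907 × 10^8 m³
ΔV₂ = 0.31 × 3.2 × 10^7 × 11.4 = 1.131 × 10^8 m³
ΔV = ΔV₁ + ΔV₂ = 4.038 × 10^8 m³

ΔV ≈ 4.04 × 10^8 m³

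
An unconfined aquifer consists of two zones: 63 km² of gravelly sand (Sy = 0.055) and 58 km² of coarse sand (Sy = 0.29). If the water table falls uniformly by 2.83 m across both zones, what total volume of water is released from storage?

A₁ = 63 km² = 6.3 × 10^7 m²; A₂ = 58 km² = 5.8 × 10^7 m²
ΔV₁ = 0.055 × 6.3 × 10^7 × 2.83 = 9.806 × 10^6 m³
ΔV₂ = 0.29 × 5.8 × 10^7 × 2.83 = 4.76 × 10^7 m³
ΔV = ΔV₁ + ΔV₂ = 5.741 × 10^7 m³

ΔV ≈ 5.74 × 10^7 m³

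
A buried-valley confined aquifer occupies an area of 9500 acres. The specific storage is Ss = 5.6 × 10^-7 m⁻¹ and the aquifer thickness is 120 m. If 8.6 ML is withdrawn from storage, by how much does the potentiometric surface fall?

Δh ≈ 3.33 m

S = Ss × b = 5.6 × 10^-7 m⁻¹ × 120 m = 6.72 × 10^-5
A = 9500 acres = 3.845 × 10^7 m²
ΔV = 8.6 ML = 8600 m³
Δh = ΔV / (S × A) = 8600 m³ / (6.72 × 10^-5 × 3.845 × 10^7 m²) = 3.329 m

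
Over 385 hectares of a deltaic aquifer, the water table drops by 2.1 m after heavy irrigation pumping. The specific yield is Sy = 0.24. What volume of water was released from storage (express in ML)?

A = 385 hectares = 3.85 × 10^6 m²
ΔV = Sy × A × Δh = 0.24 × 3.85 × 10^6 m² × 2.1 m = 1.94 × 10^6 m³
ΔV = 1.94 × 10^6 m³ = 1940 ML

ΔV ≈ 1940 ML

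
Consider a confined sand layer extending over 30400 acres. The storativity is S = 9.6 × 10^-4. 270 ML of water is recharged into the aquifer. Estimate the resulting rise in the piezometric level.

Δh ≈ 2.29 m

A = 30400 acres = 1.23 × 10^8 m²
ΔV = 270 ML = 2.7 × 10^5 m³
Δh = ΔV / (S × A) = 2.7 × 10^5 m³ / (9.6 × 10^-4 × 1.23 × 10^8 m²) = 2.286 m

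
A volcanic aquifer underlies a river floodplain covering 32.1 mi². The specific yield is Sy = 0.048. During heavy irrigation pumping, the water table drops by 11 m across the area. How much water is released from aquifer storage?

A = 32.1 mi² = 8.314 × 10^7 m²
ΔV = Sy × A × Δh = 0.048 × 8.314 × 10^7 m² × 11 m = 4.39 × 10^7 m³

ΔV ≈ 4.39 × 10^7 m³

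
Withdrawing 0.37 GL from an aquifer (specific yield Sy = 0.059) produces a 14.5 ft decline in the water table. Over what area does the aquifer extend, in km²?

Δh = 14.5 ft = 4.42 m
ΔV = 0.37 GL = 3.7 × 10^5 m³
A = ΔV / (Sy × Δh) = 3.7 × 10^5 / (0.059 × 4.42) = 1.419 × 10^6 m²
A = 1.419 × 10^6 m² = 1.419 km²

A ≈ 1.42 km²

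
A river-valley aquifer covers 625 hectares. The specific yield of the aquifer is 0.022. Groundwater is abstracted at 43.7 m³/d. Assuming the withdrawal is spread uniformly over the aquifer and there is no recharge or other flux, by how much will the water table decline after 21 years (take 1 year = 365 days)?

Δh ≈ 2.44 m

A = 625 hectares = 6.25 × 10^6 m²
t = 21 years = 7665 d
ΔV = Q × t = 43.7 m³/d × 7665 d = 3.35 × 10^5 m³
Δh = ΔV / (Sy × A) = 3.35 × 10^5 / (0.022 × 6.25 × 10^6) = 2.436 m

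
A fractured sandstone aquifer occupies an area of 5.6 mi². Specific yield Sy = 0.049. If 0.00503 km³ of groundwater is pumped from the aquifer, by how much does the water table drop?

Δh ≈ 7.08 m

A = 5.6 mi² = 1.45 × 10^7 m²
ΔV = 0.00503 km³ = 5.03 × 10^6 m³
Δh = ΔV / (Sy × A) = 5.03 × 10^6 m³ / (0.049 × 1.45 × 10^7 m²) = 7.078 m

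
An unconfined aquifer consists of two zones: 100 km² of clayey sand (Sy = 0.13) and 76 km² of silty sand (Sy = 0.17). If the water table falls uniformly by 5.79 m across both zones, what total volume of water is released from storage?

ΔV ≈ 1.5 × 10^8 m³

A₁ = 100 km² = 1 × 10^8 m²; A₂ = 76 km² = 7.6 × 10^7 m²
ΔV₁ = 0.13 × 1 × 10^8 × 5.79 = 7.527 × 10^7 m³
ΔV₂ = 0.17 × 7.6 × 10^7 × 5.79 = 7.481 × 10^7 m³
ΔV = ΔV₁ + ΔV₂ = 1.501 × 10^8 m³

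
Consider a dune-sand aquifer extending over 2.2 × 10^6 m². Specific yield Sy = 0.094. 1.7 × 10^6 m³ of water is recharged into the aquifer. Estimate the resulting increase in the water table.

Δh = ΔV / (Sy × A) = 1.7 × 10^6 m³ / (0.094 × 2.2 × 10^6 m²) = 8.221 m

Δh ≈ 8.22 m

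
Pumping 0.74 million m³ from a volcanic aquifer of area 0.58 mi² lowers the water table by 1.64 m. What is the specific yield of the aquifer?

A = 0.58 mi² = 1.502 × 10^6 m²
ΔV = 0.74 million m³ = 7.4 × 10^5 m³
Sy = ΔV / (A × Δh) = 7.4 × 10^5 m³ / (1.502 × 10^6 m² × 1.64 m) = 0.3004

Sy ≈ 0.3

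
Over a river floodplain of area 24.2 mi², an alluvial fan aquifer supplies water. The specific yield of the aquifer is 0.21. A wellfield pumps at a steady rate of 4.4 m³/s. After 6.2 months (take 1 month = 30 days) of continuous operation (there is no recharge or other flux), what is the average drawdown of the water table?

Δh ≈ 5.37 m

A = 24.2 mi² = 6.268 × 10^7 m²
Q = 4.4 m³/s = 3.802 × 10^5 m³/d
t = 6.2 months = 186 d
ΔV = Q × t = 3.802 × 10^5 m³/d × 186 d = 7.071 × 10^7 m³
Δh = ΔV / (Sy × A) = 7.071 × 10^7 / (0.21 × 6.268 × 10^7) = 5.372 m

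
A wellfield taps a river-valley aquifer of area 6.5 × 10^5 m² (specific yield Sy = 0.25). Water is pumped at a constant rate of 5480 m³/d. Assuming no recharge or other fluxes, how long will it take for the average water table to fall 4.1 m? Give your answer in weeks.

t ≈ 17.4 weeks

ΔV = Sy × A × Δh = 0.25 × 6.5 × 10^5 × 4.1 = 6.662 × 10^5 m³
t = ΔV / Q = 6.662 × 10^5 m³ / 5480 m³/d = 121.6 d
t = 121.6 d ≈ 17.37 weeks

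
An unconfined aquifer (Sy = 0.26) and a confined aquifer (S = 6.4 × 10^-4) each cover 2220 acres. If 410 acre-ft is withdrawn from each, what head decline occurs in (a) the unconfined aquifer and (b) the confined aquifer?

A = 2220 acres = 8.984 × 10^6 m²
ΔV = 410 acre-ft = 5.057 × 10^5 m³
Unconfined: Δh_u = ΔV/(Sy·A) = 5.057 × 10^5/(0.26 × 8.984 × 10^6) = 0.2165 m
Confined: Δh_c = ΔV/(S·A) = 5.057 × 10^5/(6.4 × 10^-4 × 8.984 × 10^6) = 87.96 m

Δh_u ≈ 0.217 m; Δh_c ≈ 88 m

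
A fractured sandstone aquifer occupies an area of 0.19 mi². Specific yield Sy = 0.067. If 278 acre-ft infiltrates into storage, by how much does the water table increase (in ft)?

A = 0.19 mi² = 4.921 × 10^5 m²
ΔV = 278 acre-ft = 3.429 × 10^5 m³
Δh = ΔV / (Sy × A) = 3.429 × 10^5 m³ / (0.067 × 4.921 × 10^5 m²) = 10.4 m
Δh = 10.4 m = 34.12 ft

Δh ≈ 34.1 ft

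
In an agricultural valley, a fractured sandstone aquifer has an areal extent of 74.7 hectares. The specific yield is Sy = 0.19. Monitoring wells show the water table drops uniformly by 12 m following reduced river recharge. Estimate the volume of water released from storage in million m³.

A = 74.7 hectares = 7.47 × 10^5 m²
ΔV = Sy × A × Δh = 0.19 × 7.47 × 10^5 m² × 12 m = 1.703 × 10^6 m³
ΔV = 1.703 × 10^6 m³ = 1.703 million m³

ΔV ≈ 1.7 million m³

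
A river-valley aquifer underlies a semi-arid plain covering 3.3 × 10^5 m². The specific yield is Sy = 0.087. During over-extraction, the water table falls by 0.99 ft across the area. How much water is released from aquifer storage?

Δh = 0.99 ft = 0.3018 m
ΔV = Sy × A × Δh = 0.087 × 3.3 × 10^5 m² × 0.3018 m = 8663 m³

ΔV ≈ 8660 m³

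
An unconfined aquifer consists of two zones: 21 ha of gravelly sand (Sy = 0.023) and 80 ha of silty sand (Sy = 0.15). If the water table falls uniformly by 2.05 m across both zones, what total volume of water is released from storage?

A₁ = 21 ha = 2.1 × 10^5 m²; A₂ = 80 ha = 8 × 10^5 m²
ΔV₁ = 0.023 × 2.1 × 10^5 × 2.05 = 9902 m³
ΔV₂ = 0.15 × 8 × 10^5 × 2.05 = 2.46 × 10^5 m³
ΔV = ΔV₁ + ΔV₂ = 2.559 × 10^5 m³

ΔV ≈ 2.56 × 10^5 m³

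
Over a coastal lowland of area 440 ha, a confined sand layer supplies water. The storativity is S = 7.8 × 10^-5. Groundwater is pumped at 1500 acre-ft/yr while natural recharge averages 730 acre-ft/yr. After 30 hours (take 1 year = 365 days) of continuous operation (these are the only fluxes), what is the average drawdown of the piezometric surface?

Δh ≈ 9.48 m

A = 440 ha = 4.4 × 10^6 m²
Net abstraction = 1500 − 730 = 770 acre-ft/yr
Q_net = 770 acre-ft/yr = 2602 m³/d
t = 30 hours = 1.25 d
ΔV = Q × t = 2602 m³/d × 1.25 d = 3253 m³
Δh = ΔV / (S × A) = 3253 / (7.8 × 10^-5 × 4.4 × 10^6) = 9.477 m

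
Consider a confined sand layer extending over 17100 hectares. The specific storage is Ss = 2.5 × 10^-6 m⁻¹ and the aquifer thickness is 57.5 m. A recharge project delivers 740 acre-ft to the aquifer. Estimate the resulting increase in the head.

Δh ≈ 37.1 m

S = Ss × b = 2.5 × 10^-6 m⁻¹ × 57.5 m = 1.438 × 10^-4
A = 17100 hectares = 1.71 × 10^8 m²
ΔV = 740 acre-ft = 9.128 × 10^5 m³
Δh = ΔV / (S × A) = 9.128 × 10^5 m³ / (1.438 × 10^-4 × 1.71 × 10^8 m²) = 37.13 m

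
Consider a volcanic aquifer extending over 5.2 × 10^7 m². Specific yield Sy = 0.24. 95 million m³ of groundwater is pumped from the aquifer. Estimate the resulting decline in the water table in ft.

Δh ≈ 25 ft

ΔV = 95 million m³ = 9.5 × 10^7 m³
Δh = ΔV / (Sy × A) = 9.5 × 10^7 m³ / (0.24 × 5.2 × 10^7 m²) = 7.612 m
Δh = 7.612 m = 24.97 ft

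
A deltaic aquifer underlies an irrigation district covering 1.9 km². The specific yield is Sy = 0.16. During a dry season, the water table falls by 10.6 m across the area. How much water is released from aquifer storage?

A = 1.9 km² = 1.9 × 10^6 m²
ΔV = Sy × A × Δh = 0.16 × 1.9 × 10^6 m² × 10.6 m = 3.222 × 10^6 m³

ΔV ≈ 3.22 × 10^6 m³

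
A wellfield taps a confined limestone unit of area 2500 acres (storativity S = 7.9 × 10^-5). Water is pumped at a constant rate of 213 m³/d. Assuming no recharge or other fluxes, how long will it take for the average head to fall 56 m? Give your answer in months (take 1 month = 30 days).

A = 2500 acres = 1.012 × 10^7 m²
ΔV = S × A × Δh = 7.9 × 10^-5 × 1.012 × 10^7 × 56 = 44760 m³
t = ΔV / Q = 44760 m³ / 213 m³/d = 210.1 d
t = 210.1 d ≈ 7.004 months

t ≈ 7 months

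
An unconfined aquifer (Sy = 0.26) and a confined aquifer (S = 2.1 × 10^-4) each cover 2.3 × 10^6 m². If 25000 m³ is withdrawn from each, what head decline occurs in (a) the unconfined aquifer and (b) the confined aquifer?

Δh_u ≈ 0.0418 m; Δh_c ≈ 51.8 m

Unconfined: Δh_u = ΔV/(Sy·A) = 25000/(0.26 × 2.3 × 10^6) = 0.04181 m
Confined: Δh_c = ΔV/(S·A) = 25000/(2.1 × 10^-4 × 2.3 × 10^6) = 51.76 m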